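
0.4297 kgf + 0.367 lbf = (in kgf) 1 kgf = 9.80665 N, so 0.4297 kgf = 0.4297 * 9.80665 = 4.2139175 N. 1 lbf = 4.4482216 N, so 0.367 lbf = 0.367 * 4.4482216 = 1.6324973 N. Sum: 4.2139175 + 1.6324973 = 5.8464148 N. 1 kgf = 9.80665 N, so 5.8464148 N = 5.8464148 / 9.80665 = 0.5961684 kgf ≈ 0.5962 kgf (4 s.f.). Final answer: 0.5962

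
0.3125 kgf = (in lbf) 0.6889. Check: 1 kgf = 9.80665 N, so 0.3125 kgf = 0.3125 * 9.80665 = 3.0645781 N. 1 lbf = 4.4482216 N, so 3.0645781 N = 3.0645781 / 4.4482216 = 0.68894457 lbf ≈ 0.6889 lbf (4 s.f.).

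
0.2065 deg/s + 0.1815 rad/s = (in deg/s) 10.61. Check: 1 deg/s = 0.017453293 rad/s, so 0.2065 deg/s = 0.2065 * 0.017453293 = 0.0036041049 rad/s. 0.1815 rad/s is already in rad/s. Sum: 0.0036041049 + 0.1815 = 0.1851041 rad/s. 1 deg/s = 0.017453293 rad/s, so 0.1851041 rad/s = 0.1851041 / 0.017453293 = 10.605684 deg/s ≈ 10.61 deg/s (4 s.f.).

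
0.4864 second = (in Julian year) 0.4864 second = 0.4864 s. 1 Julian year = 31557600 s, so 0.4864 s = 0.4864 / 31557600 = 1.5413086e-08 Julian year ≈ 1.541e-08 Julian year (4 s.f.). Final answer: 1.541e-08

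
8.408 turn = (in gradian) 3363. Check: 1 turn = 6.2831853 rad, so 8.408 turn = 8.408 * 6.2831853 = 52.829022 rad. 1 gradian = 0.015707963 rad, so 52.829022 rad = 52.829022 / 0.015707963 = 3363.2 gradian ≈ 3363 gradian (4 s.f.).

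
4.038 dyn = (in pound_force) 1 dyn = 1e-05 N, so 4.038 dyn = 4.038 * 1e-05 = 4.038e-05 N. 1 pound_force = 4.4482216 N, so 4.038e-05 N = 4.038e-05 / 4.4482216 = 9.0777851e-06 pound_force ≈ 9.078e-06 pound_force (4 s.f.). Final answer: 9.078e-06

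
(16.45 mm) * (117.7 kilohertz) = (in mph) 4331. Check: 1 mm = 0.001 m, so 16.45 mm = 16.45 * 0.001 = 0.01645 m. 1 kilohertz = 1000 Hz, so 117.7 kilohertz = 117.7 * 1000 = 117700 Hz. Combine: 0.01645 m * 117700 Hz = 1936.165 m/s. 1 mph = 0.44704 m/s, so 1936.165 m/s = 1936.165 / 0.44704 = 4331.0778 mph ≈ 4331 mph (4 s.f.).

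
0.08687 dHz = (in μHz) 1 dHz = 0.1 Hz, so 0.08687 dHz = 0.08687 * 0.1 = 0.008687 Hz. 1 μHz = 1e-06 Hz, so 0.008687 Hz = 0.008687 / 1e-06 = 8687 μHz. Final answer: 8687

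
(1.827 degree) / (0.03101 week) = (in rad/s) 1.7e-06. Check: 1 degree = 0.017453293 rad, so 1.827 degree = 1.827 * 0.017453293 = 0.031887165 rad. 1 week = 604800 s, so 0.03101 week = 0.03101 * 604800 = 18754.848 s. Combine: 0.031887165 rad / 18754.848 s = 1.7002092e-06 rad/s. Result: 1.7002092e-06 rad/s ≈ 1.7e-06 rad/s (4 s.f.).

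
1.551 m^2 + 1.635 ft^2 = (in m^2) 1.551 m^2 is already in m^2. 1 ft^2 = 0.09290304 m^2, so 1.635 ft^2 = 1.635 * 0.09290304 = 0.15189647 m^2. Sum: 1.551 + 0.15189647 = 1.7028965 m^2. Result: 1.7028965 m^2 ≈ 1.703 m^2 (4 s.f.). Final answer: 1.703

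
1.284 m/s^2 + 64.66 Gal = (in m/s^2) 1.931. Check: 1.284 m/s^2 is already in m/s^2. 1 Gal = 0.01 m/s^2, so 64.66 Gal = 64.66 * 0.01 = 0.6466 m/s^2. Sum: 1.284 + 0.6466 = 1.9306 m/s^2. Result: 1.9306 m/s^2 ≈ 1.931 m/s^2 (4 s.f.).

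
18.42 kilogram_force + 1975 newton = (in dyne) 2.156e+08. Check: 1 kilogram_force = 9.80665 N, so 18.42 kilogram_force = 18.42 * 9.80665 = 180.63849 N. 1975 newton = 1975 N. Sum: 180.63849 + 1975 = 2155.6385 N. 1 dyne = 1e-05 N, so 2155.6385 N = 2155.6385 / 1e-05 = 2.1556385e+08 dyne ≈ 2.156e+08 dyne (4 s.f.).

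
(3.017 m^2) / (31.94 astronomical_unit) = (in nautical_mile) 3.017 m^2 is already in m^2. 1 astronomical_unit = 1.4959787e+11 m, so 31.94 astronomical_unit = 31.94 * 1.4959787e+11 = 4.778156e+12 m. Combine: 3.017 m^2 / 4.778156e+12 m = 6.3141513e-13 m. 1 nautical_mile = 1852 m, so 6.3141513e-13 m = 6.3141513e-13 / 1852 = 3.409369e-16 nautical_mile ≈ 3.409e-16 nautical_mile (4 s.f.). Final answer: 3.409e-16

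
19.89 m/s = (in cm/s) 1989. Check: 1 cm/s = 0.01 m/s, so 19.89 m/s = 19.89 / 0.01 = 1989 cm/s.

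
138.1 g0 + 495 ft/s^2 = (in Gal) 1 g0 = 9.80665 m/s^2, so 138.1 g0 = 138.1 * 9.80665 = 1354.2984 m/s^2. 1 ft/s^2 = 0.3048 m/s^2, so 495 ft/s^2 = 495 * 0.3048 = 150.876 m/s^2. Sum: 1354.2984 + 150.876 = 1505.1744 m/s^2. 1 Gal = 0.01 m/s^2, so 1505.1744 m/s^2 = 1505.1744 / 0.01 = 150517.44 Gal ≈ 1.505e+05 Gal (4 s.f.). Final answer: 1.505e+05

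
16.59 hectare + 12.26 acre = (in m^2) 1 hectare = 10000 m^2, so 16.59 hectare = 16.59 * 10000 = 165900 m^2. 1 acre = 4046.8564 m^2, so 12.26 acre = 12.26 * 4046.8564 = 49614.46 m^2. Sum: 165900 + 49614.46 = 215514.46 m^2. Result: 215514.46 m^2 ≈ 2.155e+05 m^2 (4 s.f.). Final answer: 2.155e+05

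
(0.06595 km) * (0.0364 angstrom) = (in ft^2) 1 km = 1000 m, so 0.06595 km = 0.06595 * 1000 = 65.95 m. 1 angstrom = 1e-10 m, so 0.0364 angstrom = 0.0364 * 1e-10 = 3.64e-12 m. Combine: 65.95 m * 3.64e-12 m = 2.40058e-10 m^2. 1 ft^2 = 0.09290304 m^2, so 2.40058e-10 m^2 = 2.40058e-10 / 0.09290304 = 2.5839628e-09 ft^2 ≈ 2.584e-09 ft^2 (4 s.f.). Final answer: 2.584e-09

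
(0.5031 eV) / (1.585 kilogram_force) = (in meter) 5.186e-21. Check: 1 eV = 1.6021766e-19 J, so 0.5031 eV = 0.5031 * 1.6021766e-19 = 8.0605506e-20 J. 1 kilogram_force = 9.80665 N, so 1.585 kilogram_force = 1.585 * 9.80665 = 15.54354 N. Combine: 8.0605506e-20 J / 15.54354 N = 5.1857881e-21 m. 5.1857881e-21 m = 5.1857881e-21 meter ≈ 5.186e-21 meter (4 s.f.).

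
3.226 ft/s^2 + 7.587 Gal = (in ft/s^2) 1 ft/s^2 = 0.3048 m/s^2, so 3.226 ft/s^2 = 3.226 * 0.3048 = 0.9832848 m/s^2. 1 Gal = 0.01 m/s^2, so 7.587 Gal = 7.587 * 0.01 = 0.07587 m/s^2. Sum: 0.9832848 + 0.07587 = 1.0591548 m/s^2. 1 ft/s^2 = 0.3048 m/s^2, so 1.0591548 m/s^2 = 1.0591548 / 0.3048 = 3.4749173 ft/s^2 ≈ 3.475 ft/s^2 (4 s.f.). Final answer: 3.475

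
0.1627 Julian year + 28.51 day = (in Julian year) 1 Julian year = 31557600 s, so 0.1627 Julian year = 0.1627 * 31557600 = 5134421.5 s. 1 day = 86400 s, so 28.51 day = 28.51 * 86400 = 2463264 s. Sum: 5134421.5 + 2463264 = 7597685.5 s. 1 Julian year = 31557600 s, so 7597685.5 s = 7597685.5 / 31557600 = 0.24075613 Julian year ≈ 0.2408 Julian year (4 s.f.). Final answer: 0.2408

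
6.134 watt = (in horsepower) 0.008226. Check: 6.134 watt = 6.134 W. 1 horsepower = 745.69987 W, so 6.134 W = 6.134 / 745.69987 = 0.0082258295 horsepower ≈ 0.008226 horsepower (4 s.f.).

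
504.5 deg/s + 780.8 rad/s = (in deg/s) 4.524e+04. Check: 1 deg/s = 0.017453293 rad/s, so 504.5 deg/s = 504.5 * 0.017453293 = 8.8051861 rad/s. 780.8 rad/s is already in rad/s. Sum: 8.8051861 + 780.8 = 789.60519 rad/s. 1 deg/s = 0.017453293 rad/s, so 789.60519 rad/s = 789.60519 / 0.017453293 = 45241.045 deg/s ≈ 4.524e+04 deg/s (4 s.f.).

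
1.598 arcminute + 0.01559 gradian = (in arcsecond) 146.4. Check: 1 arcminute = 0.00029088821 rad, so 1.598 arcminute = 1.598 * 0.00029088821 = 0.00046483936 rad. 1 gradian = 0.015707963 rad, so 0.01559 gradian = 0.01559 * 0.015707963 = 0.00024488715 rad. Sum: 0.00046483936 + 0.00024488715 = 0.0007097265 rad. 1 arcsecond = 4.8481368e-06 rad, so 0.0007097265 rad = 0.0007097265 / 4.8481368e-06 = 146.3916 arcsecond ≈ 146.4 arcsecond (4 s.f.).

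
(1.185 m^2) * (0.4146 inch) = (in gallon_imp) 2.745. Check: 1.185 m^2 is already in m^2. 1 inch = 0.0254 m, so 0.4146 inch = 0.4146 * 0.0254 = 0.01053084 m. Combine: 1.185 m^2 * 0.01053084 m = 0.012479045 m^3. 1 gallon_imp = 0.00454609 m^3, so 0.012479045 m^3 = 0.012479045 / 0.00454609 = 2.7450062 gallon_imp ≈ 2.745 gallon_imp (4 s.f.).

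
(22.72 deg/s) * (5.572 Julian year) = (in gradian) 4.439e+09. Check: 1 deg/s = 0.017453293 rad/s, so 22.72 deg/s = 22.72 * 0.017453293 = 0.39653881 rad/s. 1 Julian year = 31557600 s, so 5.572 Julian year = 5.572 * 31557600 = 1.7583895e+08 s. Combine: 0.39653881 rad/s * 1.7583895e+08 s = 69726966 rad. 1 gradian = 0.015707963 rad, so 69726966 rad = 69726966 / 0.015707963 = 4.4389565e+09 gradian ≈ 4.439e+09 gradian (4 s.f.).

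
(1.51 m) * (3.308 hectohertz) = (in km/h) 1798. Check: 1.51 m is already in m. 1 hectohertz = 100 Hz, so 3.308 hectohertz = 3.308 * 100 = 330.8 Hz. Combine: 1.51 m * 330.8 Hz = 499.508 m/s. 1 km/h = 0.27777778 m/s, so 499.508 m/s = 499.508 / 0.27777778 = 1798.2288 km/h ≈ 1798 km/h (4 s.f.).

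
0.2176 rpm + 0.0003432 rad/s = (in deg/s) 1.325. Check: 1 rpm = 0.10471976 rad/s, so 0.2176 rpm = 0.2176 * 0.10471976 = 0.022787019 rad/s. 0.0003432 rad/s is already in rad/s. Sum: 0.022787019 + 0.0003432 = 0.023130219 rad/s. 1 deg/s = 0.017453293 rad/s, so 0.023130219 rad/s = 0.023130219 / 0.017453293 = 1.3252639 deg/s ≈ 1.325 deg/s (4 s.f.).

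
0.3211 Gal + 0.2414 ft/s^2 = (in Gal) 1 Gal = 0.01 m/s^2, so 0.3211 Gal = 0.3211 * 0.01 = 0.003211 m/s^2. 1 ft/s^2 = 0.3048 m/s^2, so 0.2414 ft/s^2 = 0.2414 * 0.3048 = 0.07357872 m/s^2. Sum: 0.003211 + 0.07357872 = 0.07678972 m/s^2. 1 Gal = 0.01 m/s^2, so 0.07678972 m/s^2 = 0.07678972 / 0.01 = 7.678972 Gal ≈ 7.679 Gal (4 s.f.). Final answer: 7.679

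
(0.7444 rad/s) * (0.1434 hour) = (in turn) 61.16. Check: 0.7444 rad/s is already in rad/s. 1 hour = 3600 s, so 0.1434 hour = 0.1434 * 3600 = 516.24 s. Combine: 0.7444 rad/s * 516.24 s = 384.28906 rad. 1 turn = 6.2831853 rad, so 384.28906 rad = 384.28906 / 6.2831853 = 61.161503 turn ≈ 61.16 turn (4 s.f.).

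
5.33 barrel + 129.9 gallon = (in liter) 1339. Check: 1 barrel = 0.15898729 m^3, so 5.33 barrel = 5.33 * 0.15898729 = 0.84740228 m^3. 1 gallon = 0.0037854118 m^3, so 129.9 gallon = 129.9 * 0.0037854118 = 0.49172499 m^3. Sum: 0.84740228 + 0.49172499 = 1.3391273 m^3. 1 liter = 0.001 m^3, so 1.3391273 m^3 = 1.3391273 / 0.001 = 1339.1273 liter ≈ 1339 liter (4 s.f.).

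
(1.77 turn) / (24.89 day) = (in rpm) 1 turn = 6.2831853 rad, so 1.77 turn = 1.77 * 6.2831853 = 11.121238 rad. 1 day = 86400 s, so 24.89 day = 24.89 * 86400 = 2150496 s. Combine: 11.121238 rad / 2150496 s = 5.1714758e-06 rad/s. 1 rpm = 0.10471976 rad/s, so 5.1714758e-06 rad/s = 5.1714758e-06 / 0.10471976 = 4.9383956e-05 rpm ≈ 4.938e-05 rpm (4 s.f.). Final answer: 4.938e-05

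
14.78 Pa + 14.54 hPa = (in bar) 14.78 Pa is already in Pa. 1 hPa = 100 Pa, so 14.54 hPa = 14.54 * 100 = 1454 Pa. Sum: 14.78 + 1454 = 1468.78 Pa. 1 bar = 100000 Pa, so 1468.78 Pa = 1468.78 / 100000 = 0.0146878 bar ≈ 0.01469 bar (4 s.f.). Final answer: 0.01469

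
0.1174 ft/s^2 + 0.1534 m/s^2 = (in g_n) 0.01929. Check: 1 ft/s^2 = 0.3048 m/s^2, so 0.1174 ft/s^2 = 0.1174 * 0.3048 = 0.03578352 m/s^2. 0.1534 m/s^2 is already in m/s^2. Sum: 0.03578352 + 0.1534 = 0.18918352 m/s^2. 1 g_n = 9.80665 m/s^2, so 0.18918352 m/s^2 = 0.18918352 / 9.80665 = 0.01929135 g_n ≈ 0.01929 g_n (4 s.f.).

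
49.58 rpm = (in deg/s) 297.5. Check: 1 rpm = 0.10471976 rad/s, so 49.58 rpm = 49.58 * 0.10471976 = 5.1920055 rad/s. 1 deg/s = 0.017453293 rad/s, so 5.1920055 rad/s = 5.1920055 / 0.017453293 = 297.48 deg/s ≈ 297.5 deg/s (4 s.f.).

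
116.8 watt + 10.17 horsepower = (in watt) 116.8 watt = 116.8 W. 1 horsepower = 745.69987 W, so 10.17 horsepower = 10.17 * 745.69987 = 7583.7677 W. Sum: 116.8 + 7583.7677 = 7700.5677 W. 7700.5677 W = 7700.5677 watt ≈ 7701 watt (4 s.f.). Final answer: 7701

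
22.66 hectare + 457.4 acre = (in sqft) 2.236e+07. Check: 1 hectare = 10000 m^2, so 22.66 hectare = 22.66 * 10000 = 226600 m^2. 1 acre = 4046.8564 m^2, so 457.4 acre = 457.4 * 4046.8564 = 1851032.1 m^2. Sum: 226600 + 1851032.1 = 2077632.1 m^2. 1 sqft = 0.09290304 m^2, so 2077632.1 m^2 = 2077632.1 / 0.09290304 = 22363446 sqft ≈ 2.236e+07 sqft (4 s.f.).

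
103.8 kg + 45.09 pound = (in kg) 103.8 kg is already in kg. 1 pound = 0.45359237 kg, so 45.09 pound = 45.09 * 0.45359237 = 20.45248 kg. Sum: 103.8 + 20.45248 = 124.25248 kg. Result: 124.25248 kg ≈ 124.3 kg (4 s.f.). Final answer: 124.3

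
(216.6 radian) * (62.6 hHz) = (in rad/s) 216.6 radian = 216.6 rad. 1 hHz = 100 Hz, so 62.6 hHz = 62.6 * 100 = 6260 Hz. Combine: 216.6 rad * 6260 Hz = 1355916 rad/s. Result: 1355916 rad/s ≈ 1.356e+06 rad/s (4 s.f.). Final answer: 1.356e+06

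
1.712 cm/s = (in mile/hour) 1 cm/s = 0.01 m/s, so 1.712 cm/s = 1.712 * 0.01 = 0.01712 m/s. 1 mile/hour = 0.44704 m/s, so 0.01712 m/s = 0.01712 / 0.44704 = 0.038296349 mile/hour ≈ 0.0383 mile/hour (4 s.f.). Final answer: 0.0383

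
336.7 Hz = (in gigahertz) 1 gigahertz = 1e+09 Hz, so 336.7 Hz = 336.7 / 1e+09 = 3.367e-07 gigahertz. Final answer: 3.367e-07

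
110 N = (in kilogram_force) 1 kilogram_force = 9.80665 N, so 110 N = 110 / 9.80665 = 11.216878 kilogram_force ≈ 11.22 kilogram_force (4 s.f.). Final answer: 11.22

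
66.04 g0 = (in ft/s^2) 1 g0 = 9.80665 m/s^2, so 66.04 g0 = 66.04 * 9.80665 = 647.63117 m/s^2. 1 ft/s^2 = 0.3048 m/s^2, so 647.63117 m/s^2 = 647.63117 / 0.3048 = 2124.7742 ft/s^2 ≈ 2125 ft/s^2 (4 s.f.). Final answer: 2125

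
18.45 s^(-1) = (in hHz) 0.1845. Check: 18.45 s^(-1) = 18.45 Hz. 1 hHz = 100 Hz, so 18.45 Hz = 18.45 / 100 = 0.1845 hHz.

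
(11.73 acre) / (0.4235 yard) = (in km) 1 acre = 4046.8564 m^2, so 11.73 acre = 11.73 * 4046.8564 = 47469.626 m^2. 1 yard = 0.9144 m, so 0.4235 yard = 0.4235 * 0.9144 = 0.3872484 m. Combine: 47469.626 m^2 / 0.3872484 m = 122581.85 m. 1 km = 1000 m, so 122581.85 m = 122581.85 / 1000 = 122.58185 km ≈ 122.6 km (4 s.f.). Final answer: 122.6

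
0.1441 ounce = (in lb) 1 ounce = 0.028349523 kg, so 0.1441 ounce = 0.1441 * 0.028349523 = 0.0040851663 kg. 1 lb = 0.45359237 kg, so 0.0040851663 kg = 0.0040851663 / 0.45359237 = 0.00900625 lb ≈ 0.009006 lb (4 s.f.). Final answer: 0.009006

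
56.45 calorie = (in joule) 236.2. Check: 1 calorie = 4.184 J, so 56.45 calorie = 56.45 * 4.184 = 236.1868 J. 236.1868 J = 236.1868 joule ≈ 236.2 joule (4 s.f.).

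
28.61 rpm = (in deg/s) 171.7. Check: 1 rpm = 0.10471976 rad/s, so 28.61 rpm = 28.61 * 0.10471976 = 2.9960322 rad/s. 1 deg/s = 0.017453293 rad/s, so 2.9960322 rad/s = 2.9960322 / 0.017453293 = 171.66 deg/s ≈ 171.7 deg/s (4 s.f.).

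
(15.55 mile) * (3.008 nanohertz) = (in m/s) 1 mile = 1609.344 m, so 15.55 mile = 15.55 * 1609.344 = 25025.299 m. 1 nanohertz = 1e-09 Hz, so 3.008 nanohertz = 3.008 * 1e-09 = 3.008e-09 Hz. Combine: 25025.299 m * 3.008e-09 Hz = 7.52761e-05 m/s. Result: 7.52761e-05 m/s ≈ 7.528e-05 m/s (4 s.f.). Final answer: 7.528e-05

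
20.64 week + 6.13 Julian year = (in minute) 1 week = 604800 s, so 20.64 week = 20.64 * 604800 = 12483072 s. 1 Julian year = 31557600 s, so 6.13 Julian year = 6.13 * 31557600 = 1.9344809e+08 s. Sum: 12483072 + 1.9344809e+08 = 2.0593116e+08 s. 1 minute = 60 s, so 2.0593116e+08 s = 2.0593116e+08 / 60 = 3432186 minute ≈ 3.432e+06 minute (4 s.f.). Final answer: 3.432e+06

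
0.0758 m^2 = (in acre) 1.873e-05. Check: 1 acre = 4046.8564 m^2, so 0.0758 m^2 = 0.0758 / 4046.8564 = 1.8730588e-05 acre ≈ 1.873e-05 acre (4 s.f.).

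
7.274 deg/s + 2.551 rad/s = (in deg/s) 153.4. Check: 1 deg/s = 0.017453293 rad/s, so 7.274 deg/s = 7.274 * 0.017453293 = 0.12695525 rad/s. 2.551 rad/s is already in rad/s. Sum: 0.12695525 + 2.551 = 2.6779552 rad/s. 1 deg/s = 0.017453293 rad/s, so 2.6779552 rad/s = 2.6779552 / 0.017453293 = 153.43553 deg/s ≈ 153.4 deg/s (4 s.f.).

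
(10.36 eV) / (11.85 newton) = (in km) 1.401e-22. Check: 1 eV = 1.6021766e-19 J, so 10.36 eV = 10.36 * 1.6021766e-19 = 1.659855e-18 J. 11.85 newton = 11.85 N. Combine: 1.659855e-18 J / 11.85 N = 1.4007215e-19 m. 1 km = 1000 m, so 1.4007215e-19 m = 1.4007215e-19 / 1000 = 1.4007215e-22 km ≈ 1.401e-22 km (4 s.f.).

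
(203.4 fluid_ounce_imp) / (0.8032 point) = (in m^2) 20.4. Check: 1 fluid_ounce_imp = 2.8413063e-05 m^3, so 203.4 fluid_ounce_imp = 203.4 * 2.8413063e-05 = 0.0057792169 m^3. 1 point = 0.00035277778 m, so 0.8032 point = 0.8032 * 0.00035277778 = 0.00028335111 m. Combine: 0.0057792169 m^3 / 0.00028335111 m = 20.395956 m^2. Result: 20.395956 m^2 ≈ 20.4 m^2 (4 s.f.).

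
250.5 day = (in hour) 1 day = 86400 s, so 250.5 day = 250.5 * 86400 = 21643200 s. 1 hour = 3600 s, so 21643200 s = 21643200 / 3600 = 6012 hour. Final answer: 6012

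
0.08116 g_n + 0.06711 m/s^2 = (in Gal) 86.3. Check: 1 g_n = 9.80665 m/s^2, so 0.08116 g_n = 0.08116 * 9.80665 = 0.79590771 m/s^2. 0.06711 m/s^2 is already in m/s^2. Sum: 0.79590771 + 0.06711 = 0.86301771 m/s^2. 1 Gal = 0.01 m/s^2, so 0.86301771 m/s^2 = 0.86301771 / 0.01 = 86.301771 Gal ≈ 86.3 Gal (4 s.f.).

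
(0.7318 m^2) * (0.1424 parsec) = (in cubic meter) 0.7318 m^2 is already in m^2. 1 parsec = 3.0856776e+16 m, so 0.1424 parsec = 0.1424 * 3.0856776e+16 = 4.3940049e+15 m. Combine: 0.7318 m^2 * 4.3940049e+15 m = 3.2155328e+15 m^3. 3.2155328e+15 m^3 = 3.2155328e+15 cubic meter ≈ 3.216e+15 cubic meter (4 s.f.). Final answer: 3.216e+15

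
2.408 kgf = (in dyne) 1 kgf = 9.80665 N, so 2.408 kgf = 2.408 * 9.80665 = 23.614413 N. 1 dyne = 1e-05 N, so 23.614413 N = 23.614413 / 1e-05 = 2361441.3 dyne ≈ 2.361e+06 dyne (4 s.f.). Final answer: 2.361e+06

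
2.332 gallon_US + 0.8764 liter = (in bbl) 1 gallon_US = 0.0037854118 m^3, so 2.332 gallon_US = 2.332 * 0.0037854118 = 0.0088275803 m^3. 1 liter = 0.001 m^3, so 0.8764 liter = 0.8764 * 0.001 = 0.0008764 m^3. Sum: 0.0088275803 + 0.0008764 = 0.0097039803 m^3. 1 bbl = 0.15898729 m^3, so 0.0097039803 m^3 = 0.0097039803 / 0.15898729 = 0.0610362 bbl ≈ 0.06104 bbl (4 s.f.). Final answer: 0.06104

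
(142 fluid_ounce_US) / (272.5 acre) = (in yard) 4.165e-09. Check: 1 fluid_ounce_US = 2.957353e-05 m^3, so 142 fluid_ounce_US = 142 * 2.957353e-05 = 0.0041994412 m^3. 1 acre = 4046.8564 m^2, so 272.5 acre = 272.5 * 4046.8564 = 1102768.4 m^2. Combine: 0.0041994412 m^3 / 1102768.4 m^2 = 3.80809e-09 m. 1 yard = 0.9144 m, so 3.80809e-09 m = 3.80809e-09 / 0.9144 = 4.1645778e-09 yard ≈ 4.165e-09 yard (4 s.f.).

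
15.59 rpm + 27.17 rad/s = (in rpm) 275. Check: 1 rpm = 0.10471976 rad/s, so 15.59 rpm = 15.59 * 0.10471976 = 1.632581 rad/s. 27.17 rad/s is already in rad/s. Sum: 1.632581 + 27.17 = 28.802581 rad/s. 1 rpm = 0.10471976 rad/s, so 28.802581 rad/s = 28.802581 / 0.10471976 = 275.04439 rpm ≈ 275 rpm (4 s.f.).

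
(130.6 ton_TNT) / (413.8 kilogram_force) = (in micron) 1.347e+14. Check: 1 ton_TNT = 4.184e+09 J, so 130.6 ton_TNT = 130.6 * 4.184e+09 = 5.464304e+11 J. 1 kilogram_force = 9.80665 N, so 413.8 kilogram_force = 413.8 * 9.80665 = 4057.9918 N. Combine: 5.464304e+11 J / 4057.9918 N = 1.3465537e+08 m. 1 micron = 1e-06 m, so 1.3465537e+08 m = 1.3465537e+08 / 1e-06 = 1.3465537e+14 micron ≈ 1.347e+14 micron (4 s.f.).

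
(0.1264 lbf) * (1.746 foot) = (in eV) 1.868e+18. Check: 1 lbf = 4.4482216 N, so 0.1264 lbf = 0.1264 * 4.4482216 = 0.56225521 N. 1 foot = 0.3048 m, so 1.746 foot = 1.746 * 0.3048 = 0.5321808 m. Combine: 0.56225521 N * 0.5321808 m = 0.29922143 J. 1 eV = 1.6021766e-19 J, so 0.29922143 J = 0.29922143 / 1.6021766e-19 = 1.8675933e+18 eV ≈ 1.868e+18 eV (4 s.f.).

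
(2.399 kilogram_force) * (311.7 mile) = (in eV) 7.366e+25. Check: 1 kilogram_force = 9.80665 N, so 2.399 kilogram_force = 2.399 * 9.80665 = 23.526153 N. 1 mile = 1609.344 m, so 311.7 mile = 311.7 * 1609.344 = 501632.52 m. Combine: 23.526153 N * 501632.52 m = 11801484 J. 1 eV = 1.6021766e-19 J, so 11801484 J = 11801484 / 1.6021766e-19 = 7.3659068e+25 eV ≈ 7.366e+25 eV (4 s.f.).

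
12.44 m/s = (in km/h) 1 km/h = 0.27777778 m/s, so 12.44 m/s = 12.44 / 0.27777778 = 44.784 km/h ≈ 44.78 km/h (4 s.f.). Final answer: 44.78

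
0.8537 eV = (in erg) 1.368e-12. Check: 1 eV = 1.6021766e-19 J, so 0.8537 eV = 0.8537 * 1.6021766e-19 = 1.3677782e-19 J. 1 erg = 1e-07 J, so 1.3677782e-19 J = 1.3677782e-19 / 1e-07 = 1.3677782e-12 erg ≈ 1.368e-12 erg (4 s.f.).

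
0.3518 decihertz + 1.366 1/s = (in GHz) 1 decihertz = 0.1 Hz, so 0.3518 decihertz = 0.3518 * 0.1 = 0.03518 Hz. 1.366 1/s = 1.366 Hz. Sum: 0.03518 + 1.366 = 1.40118 Hz. 1 GHz = 1e+09 Hz, so 1.40118 Hz = 1.40118 / 1e+09 = 1.40118e-09 GHz ≈ 1.401e-09 GHz (4 s.f.). Final answer: 1.401e-09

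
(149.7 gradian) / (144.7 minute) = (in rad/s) 0.0002708. Check: 1 gradian = 0.015707963 rad, so 149.7 gradian = 149.7 * 0.015707963 = 2.3514821 rad. 1 minute = 60 s, so 144.7 minute = 144.7 * 60 = 8682 s. Combine: 2.3514821 rad / 8682 s = 0.00027084567 rad/s. Result: 0.00027084567 rad/s ≈ 0.0002708 rad/s (4 s.f.).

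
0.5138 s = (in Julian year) 1.628e-08. Check: 1 Julian year = 31557600 s, so 0.5138 s = 0.5138 / 31557600 = 1.628134e-08 Julian year ≈ 1.628e-08 Julian year (4 s.f.).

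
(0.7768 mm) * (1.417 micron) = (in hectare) 1.101e-13. Check: 1 mm = 0.001 m, so 0.7768 mm = 0.7768 * 0.001 = 0.0007768 m. 1 micron = 1e-06 m, so 1.417 micron = 1.417 * 1e-06 = 1.417e-06 m. Combine: 0.0007768 m * 1.417e-06 m = 1.1007256e-09 m^2. 1 hectare = 10000 m^2, so 1.1007256e-09 m^2 = 1.1007256e-09 / 10000 = 1.1007256e-13 hectare ≈ 1.101e-13 hectare (4 s.f.).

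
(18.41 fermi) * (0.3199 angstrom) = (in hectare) 5.889e-29. Check: 1 fermi = 1e-15 m, so 18.41 fermi = 18.41 * 1e-15 = 1.841e-14 m. 1 angstrom = 1e-10 m, so 0.3199 angstrom = 0.3199 * 1e-10 = 3.199e-11 m. Combine: 1.841e-14 m * 3.199e-11 m = 5.889359e-25 m^2. 1 hectare = 10000 m^2, so 5.889359e-25 m^2 = 5.889359e-25 / 10000 = 5.889359e-29 hectare ≈ 5.889e-29 hectare (4 s.f.).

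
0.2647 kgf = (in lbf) 1 kgf = 9.80665 N, so 0.2647 kgf = 0.2647 * 9.80665 = 2.5958203 N. 1 lbf = 4.4482216 N, so 2.5958203 N = 2.5958203 / 4.4482216 = 0.58356361 lbf ≈ 0.5836 lbf (4 s.f.). Final answer: 0.5836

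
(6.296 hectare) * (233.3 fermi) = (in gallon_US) 3.88e-06. Check: 1 hectare = 10000 m^2, so 6.296 hectare = 6.296 * 10000 = 62960 m^2. 1 fermi = 1e-15 m, so 233.3 fermi = 233.3 * 1e-15 = 2.333e-13 m. Combine: 62960 m^2 * 2.333e-13 m = 1.4688568e-08 m^3. 1 gallon_US = 0.0037854118 m^3, so 1.4688568e-08 m^3 = 1.4688568e-08 / 0.0037854118 = 3.8803092e-06 gallon_US ≈ 3.88e-06 gallon_US (4 s.f.).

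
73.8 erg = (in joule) 1 erg = 1e-07 J, so 73.8 erg = 73.8 * 1e-07 = 7.38e-06 J. 7.38e-06 J = 7.38e-06 joule. Final answer: 7.38e-06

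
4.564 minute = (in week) 1 minute = 60 s, so 4.564 minute = 4.564 * 60 = 273.84 s. 1 week = 604800 s, so 273.84 s = 273.84 / 604800 = 0.00045277778 week ≈ 0.0004528 week (4 s.f.). Final answer: 0.0004528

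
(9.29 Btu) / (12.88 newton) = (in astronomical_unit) 1 Btu = 1055.0559 J, so 9.29 Btu = 9.29 * 1055.0559 = 9801.4689 J. 12.88 newton = 12.88 N. Combine: 9801.4689 J / 12.88 N = 760.98361 m. 1 astronomical_unit = 1.4959787e+11 m, so 760.98361 m = 760.98361 / 1.4959787e+11 = 5.0868612e-09 astronomical_unit ≈ 5.087e-09 astronomical_unit (4 s.f.). Final answer: 5.087e-09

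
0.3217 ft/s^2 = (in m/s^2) 0.09805. Check: 1 ft/s^2 = 0.3048 m/s^2, so 0.3217 ft/s^2 = 0.3217 * 0.3048 = 0.09805416 m/s^2. Result: 0.09805416 m/s^2 ≈ 0.09805 m/s^2 (4 s.f.).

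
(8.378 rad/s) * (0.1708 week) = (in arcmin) 2.975e+09. Check: 8.378 rad/s is already in rad/s. 1 week = 604800 s, so 0.1708 week = 0.1708 * 604800 = 103299.84 s. Combine: 8.378 rad/s * 103299.84 s = 865446.06 rad. 1 arcmin = 0.00029088821 rad, so 865446.06 rad = 865446.06 / 0.00029088821 = 2.9751844e+09 arcmin ≈ 2.975e+09 arcmin (4 s.f.).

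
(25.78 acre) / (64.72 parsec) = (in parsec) 1 acre = 4046.8564 m^2, so 25.78 acre = 25.78 * 4046.8564 = 104327.96 m^2. 1 parsec = 3.0856776e+16 m, so 64.72 parsec = 64.72 * 3.0856776e+16 = 1.9970505e+18 m. Combine: 104327.96 m^2 / 1.9970505e+18 m = 5.2241021e-14 m. 1 parsec = 3.0856776e+16 m, so 5.2241021e-14 m = 5.2241021e-14 / 3.0856776e+16 = 1.6930162e-30 parsec ≈ 1.693e-30 parsec (4 s.f.). Final answer: 1.693e-30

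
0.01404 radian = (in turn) 0.01404 radian = 0.01404 rad. 1 turn = 6.2831853 rad, so 0.01404 rad = 0.01404 / 6.2831853 = 0.0022345354 turn ≈ 0.002235 turn (4 s.f.). Final answer: 0.002235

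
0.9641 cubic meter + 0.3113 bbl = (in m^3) 1.014. Check: 0.9641 cubic meter = 0.9641 m^3. 1 bbl = 0.15898729 m^3, so 0.3113 bbl = 0.3113 * 0.15898729 = 0.049492745 m^3. Sum: 0.9641 + 0.049492745 = 1.0135927 m^3. Result: 1.0135927 m^3 ≈ 1.014 m^3 (4 s.f.).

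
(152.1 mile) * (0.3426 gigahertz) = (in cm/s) 1 mile = 1609.344 m, so 152.1 mile = 152.1 * 1609.344 = 244781.22 m. 1 gigahertz = 1e+09 Hz, so 0.3426 gigahertz = 0.3426 * 1e+09 = 3.426e+08 Hz. Combine: 244781.22 m * 3.426e+08 Hz = 8.3862047e+13 m/s. 1 cm/s = 0.01 m/s, so 8.3862047e+13 m/s = 8.3862047e+13 / 0.01 = 8.3862047e+15 cm/s ≈ 8.386e+15 cm/s (4 s.f.). Final answer: 8.386e+15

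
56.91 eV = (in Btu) 1 eV = 1.6021766e-19 J, so 56.91 eV = 56.91 * 1.6021766e-19 = 9.1179872e-18 J. 1 Btu = 1055.0559 J, so 9.1179872e-18 J = 9.1179872e-18 / 1055.0559 = 8.6421844e-21 Btu ≈ 8.642e-21 Btu (4 s.f.). Final answer: 8.642e-21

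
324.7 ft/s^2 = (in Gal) 9897. Check: 1 ft/s^2 = 0.3048 m/s^2, so 324.7 ft/s^2 = 324.7 * 0.3048 = 98.96856 m/s^2. 1 Gal = 0.01 m/s^2, so 98.96856 m/s^2 = 98.96856 / 0.01 = 9896.856 Gal ≈ 9897 Gal (4 s.f.).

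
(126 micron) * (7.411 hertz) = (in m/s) 0.0009338. Check: 1 micron = 1e-06 m, so 126 micron = 126 * 1e-06 = 0.000126 m. 7.411 hertz = 7.411 Hz. Combine: 0.000126 m * 7.411 Hz = 0.000933786 m/s. Result: 0.000933786 m/s ≈ 0.0009338 m/s (4 s.f.).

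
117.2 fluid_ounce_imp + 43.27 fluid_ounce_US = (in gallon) 1.218. Check: 1 fluid_ounce_imp = 2.8413063e-05 m^3, so 117.2 fluid_ounce_imp = 117.2 * 2.8413063e-05 = 0.0033300109 m^3. 1 fluid_ounce_US = 2.957353e-05 m^3, so 43.27 fluid_ounce_US = 43.27 * 2.957353e-05 = 0.0012796466 m^3. Sum: 0.0033300109 + 0.0012796466 = 0.0046096575 m^3. 1 gallon = 0.0037854118 m^3, so 0.0046096575 m^3 = 0.0046096575 / 0.0037854118 = 1.2177427 gallon ≈ 1.218 gallon (4 s.f.).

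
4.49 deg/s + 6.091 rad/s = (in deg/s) 1 deg/s = 0.017453293 rad/s, so 4.49 deg/s = 4.49 * 0.017453293 = 0.078365283 rad/s. 6.091 rad/s is already in rad/s. Sum: 0.078365283 + 6.091 = 6.1693653 rad/s. 1 deg/s = 0.017453293 rad/s, so 6.1693653 rad/s = 6.1693653 / 0.017453293 = 353.47859 deg/s ≈ 353.5 deg/s (4 s.f.). Final answer: 353.5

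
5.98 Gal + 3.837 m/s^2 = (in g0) 1 Gal = 0.01 m/s^2, so 5.98 Gal = 5.98 * 0.01 = 0.0598 m/s^2. 3.837 m/s^2 is already in m/s^2. Sum: 0.0598 + 3.837 = 3.8968 m/s^2. 1 g0 = 9.80665 m/s^2, so 3.8968 m/s^2 = 3.8968 / 9.80665 = 0.39736301 g0 ≈ 0.3974 g0 (4 s.f.). Final answer: 0.3974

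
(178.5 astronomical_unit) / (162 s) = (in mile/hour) 1 astronomical_unit = 1.4959787e+11 m, so 178.5 astronomical_unit = 178.5 * 1.4959787e+11 = 2.670322e+13 m. 162 s is already in s. Combine: 2.670322e+13 m / 162 s = 1.6483469e+11 m/s. 1 mile/hour = 0.44704 m/s, so 1.6483469e+11 m/s = 1.6483469e+11 / 0.44704 = 3.687247e+11 mile/hour ≈ 3.687e+11 mile/hour (4 s.f.). Final answer: 3.687e+11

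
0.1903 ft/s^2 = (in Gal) 5.8. Check: 1 ft/s^2 = 0.3048 m/s^2, so 0.1903 ft/s^2 = 0.1903 * 0.3048 = 0.05800344 m/s^2. 1 Gal = 0.01 m/s^2, so 0.05800344 m/s^2 = 0.05800344 / 0.01 = 5.800344 Gal ≈ 5.8 Gal (4 s.f.).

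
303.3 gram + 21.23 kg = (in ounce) 759.6. Check: 1 gram = 0.001 kg, so 303.3 gram = 303.3 * 0.001 = 0.3033 kg. 21.23 kg is already in kg. Sum: 0.3033 + 21.23 = 21.5333 kg. 1 ounce = 0.028349523 kg, so 21.5333 kg = 21.5333 / 0.028349523 = 759.5648 ounce ≈ 759.6 ounce (4 s.f.).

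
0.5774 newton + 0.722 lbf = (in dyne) 3.789e+05. Check: 0.5774 newton = 0.5774 N. 1 lbf = 4.4482216 N, so 0.722 lbf = 0.722 * 4.4482216 = 3.211616 N. Sum: 0.5774 + 3.211616 = 3.789016 N. 1 dyne = 1e-05 N, so 3.789016 N = 3.789016 / 1e-05 = 378901.6 dyne ≈ 3.789e+05 dyne (4 s.f.).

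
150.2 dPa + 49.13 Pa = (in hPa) 0.6415. Check: 1 dPa = 0.1 Pa, so 150.2 dPa = 150.2 * 0.1 = 15.02 Pa. 49.13 Pa is already in Pa. Sum: 15.02 + 49.13 = 64.15 Pa. 1 hPa = 100 Pa, so 64.15 Pa = 64.15 / 100 = 0.6415 hPa.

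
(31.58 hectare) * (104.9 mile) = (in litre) 1 hectare = 10000 m^2, so 31.58 hectare = 31.58 * 10000 = 315800 m^2. 1 mile = 1609.344 m, so 104.9 mile = 104.9 * 1609.344 = 168820.19 m. Combine: 315800 m^2 * 168820.19 m = 5.3313415e+10 m^3. 1 litre = 0.001 m^3, so 5.3313415e+10 m^3 = 5.3313415e+10 / 0.001 = 5.3313415e+13 litre ≈ 5.331e+13 litre (4 s.f.). Final answer: 5.331e+13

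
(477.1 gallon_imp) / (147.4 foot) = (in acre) 1.193e-05. Check: 1 gallon_imp = 0.00454609 m^3, so 477.1 gallon_imp = 477.1 * 0.00454609 = 2.1689395 m^3. 1 foot = 0.3048 m, so 147.4 foot = 147.4 * 0.3048 = 44.92752 m. Combine: 2.1689395 m^3 / 44.92752 m = 0.048276414 m^2. 1 acre = 4046.8564 m^2, so 0.048276414 m^2 = 0.048276414 / 4046.8564 = 1.1929362e-05 acre ≈ 1.193e-05 acre (4 s.f.).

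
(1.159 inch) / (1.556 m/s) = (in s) 0.01892. Check: 1 inch = 0.0254 m, so 1.159 inch = 1.159 * 0.0254 = 0.0294386 m. 1.556 m/s is already in m/s. Combine: 0.0294386 m / 1.556 m/s = 0.018919409 s. Result: 0.018919409 s ≈ 0.01892 s (4 s.f.).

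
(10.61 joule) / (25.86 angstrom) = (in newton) 4.103e+09. Check: 10.61 joule = 10.61 J. 1 angstrom = 1e-10 m, so 25.86 angstrom = 25.86 * 1e-10 = 2.586e-09 m. Combine: 10.61 J / 2.586e-09 m = 4.1028616e+09 N. 4.1028616e+09 N = 4.1028616e+09 newton ≈ 4.103e+09 newton (4 s.f.).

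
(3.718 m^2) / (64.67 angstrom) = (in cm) 3.718 m^2 is already in m^2. 1 angstrom = 1e-10 m, so 64.67 angstrom = 64.67 * 1e-10 = 6.467e-09 m. Combine: 3.718 m^2 / 6.467e-09 m = 5.7491882e+08 m. 1 cm = 0.01 m, so 5.7491882e+08 m = 5.7491882e+08 / 0.01 = 5.7491882e+10 cm ≈ 5.749e+10 cm (4 s.f.). Final answer: 5.749e+10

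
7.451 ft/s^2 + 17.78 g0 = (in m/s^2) 1 ft/s^2 = 0.3048 m/s^2, so 7.451 ft/s^2 = 7.451 * 0.3048 = 2.2710648 m/s^2. 1 g0 = 9.80665 m/s^2, so 17.78 g0 = 17.78 * 9.80665 = 174.36224 m/s^2. Sum: 2.2710648 + 174.36224 = 176.6333 m/s^2. Result: 176.6333 m/s^2 ≈ 176.6 m/s^2 (4 s.f.). Final answer: 176.6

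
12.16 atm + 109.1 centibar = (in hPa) 1 atm = 101325 Pa, so 12.16 atm = 12.16 * 101325 = 1232112 Pa. 1 centibar = 1000 Pa, so 109.1 centibar = 109.1 * 1000 = 109100 Pa. Sum: 1232112 + 109100 = 1341212 Pa. 1 hPa = 100 Pa, so 1341212 Pa = 1341212 / 100 = 13412.12 hPa ≈ 1.341e+04 hPa (4 s.f.). Final answer: 1.341e+04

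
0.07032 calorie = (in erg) 2.942e+06. Check: 1 calorie = 4.184 J, so 0.07032 calorie = 0.07032 * 4.184 = 0.29421888 J. 1 erg = 1e-07 J, so 0.29421888 J = 0.29421888 / 1e-07 = 2942188.8 erg ≈ 2.942e+06 erg (4 s.f.).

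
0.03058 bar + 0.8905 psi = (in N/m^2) 9198. Check: 1 bar = 100000 Pa, so 0.03058 bar = 0.03058 * 100000 = 3058 Pa. 1 psi = 6894.7573 Pa, so 0.8905 psi = 0.8905 * 6894.7573 = 6139.7814 Pa. Sum: 3058 + 6139.7814 = 9197.7814 Pa. 9197.7814 Pa = 9197.7814 N/m^2 ≈ 9198 N/m^2 (4 s.f.).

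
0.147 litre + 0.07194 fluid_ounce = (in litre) 0.1491. Check: 1 litre = 0.001 m^3, so 0.147 litre = 0.147 * 0.001 = 0.000147 m^3. 1 fluid_ounce = 2.957353e-05 m^3, so 0.07194 fluid_ounce = 0.07194 * 2.957353e-05 = 2.1275197e-06 m^3. Sum: 0.000147 + 2.1275197e-06 = 0.00014912752 m^3. 1 litre = 0.001 m^3, so 0.00014912752 m^3 = 0.00014912752 / 0.001 = 0.14912752 litre ≈ 0.1491 litre (4 s.f.).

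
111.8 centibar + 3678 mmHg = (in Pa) 1 centibar = 1000 Pa, so 111.8 centibar = 111.8 * 1000 = 111800 Pa. 1 mmHg = 133.32237 Pa, so 3678 mmHg = 3678 * 133.32237 = 490359.67 Pa. Sum: 111800 + 490359.67 = 602159.67 Pa. Result: 602159.67 Pa ≈ 6.022e+05 Pa (4 s.f.). Final answer: 6.022e+05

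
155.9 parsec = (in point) 1 parsec = 3.0856776e+16 m, so 155.9 parsec = 155.9 * 3.0856776e+16 = 4.8105713e+18 m. 1 point = 0.00035277778 m, so 4.8105713e+18 m = 4.8105713e+18 / 0.00035277778 = 1.3636265e+22 point ≈ 1.364e+22 point (4 s.f.). Final answer: 1.364e+22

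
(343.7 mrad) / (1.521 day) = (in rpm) 2.498e-05. Check: 1 mrad = 0.001 rad, so 343.7 mrad = 343.7 * 0.001 = 0.3437 rad. 1 day = 86400 s, so 1.521 day = 1.521 * 86400 = 131414.4 s. Combine: 0.3437 rad / 131414.4 s = 2.6153907e-06 rad/s. 1 rpm = 0.10471976 rad/s, so 2.6153907e-06 rad/s = 2.6153907e-06 / 0.10471976 = 2.4975142e-05 rpm ≈ 2.498e-05 rpm (4 s.f.).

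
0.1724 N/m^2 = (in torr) 0.1724 N/m^2 = 0.1724 Pa. 1 torr = 133.32237 Pa, so 0.1724 Pa = 0.1724 / 133.32237 = 0.0012931063 torr ≈ 0.001293 torr (4 s.f.). Final answer: 0.001293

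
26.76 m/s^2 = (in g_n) 2.729. Check: 1 g_n = 9.80665 m/s^2, so 26.76 m/s^2 = 26.76 / 9.80665 = 2.7287606 g_n ≈ 2.729 g_n (4 s.f.).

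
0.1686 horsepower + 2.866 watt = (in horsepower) 0.1724. Check: 1 horsepower = 745.69987 W, so 0.1686 horsepower = 0.1686 * 745.69987 = 125.725 W. 2.866 watt = 2.866 W. Sum: 125.725 + 2.866 = 128.591 W. 1 horsepower = 745.69987 W, so 128.591 W = 128.591 / 745.69987 = 0.17244337 horsepower ≈ 0.1724 horsepower (4 s.f.).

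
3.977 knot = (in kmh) 7.365. Check: 1 knot = 0.51444444 m/s, so 3.977 knot = 3.977 * 0.51444444 = 2.0459456 m/s. 1 kmh = 0.27777778 m/s, so 2.0459456 m/s = 2.0459456 / 0.27777778 = 7.365404 kmh ≈ 7.365 kmh (4 s.f.).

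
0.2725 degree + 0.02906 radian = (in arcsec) 1 degree = 0.017453293 rad, so 0.2725 degree = 0.2725 * 0.017453293 = 0.0047560222 rad. 0.02906 radian = 0.02906 rad. Sum: 0.0047560222 + 0.02906 = 0.033816022 rad. 1 arcsec = 4.8481368e-06 rad, so 0.033816022 rad = 0.033816022 / 4.8481368e-06 = 6975.0553 arcsec ≈ 6975 arcsec (4 s.f.). Final answer: 6975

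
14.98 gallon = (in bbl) 0.3567. Check: 1 gallon = 0.0037854118 m^3, so 14.98 gallon = 14.98 * 0.0037854118 = 0.056705469 m^3. 1 bbl = 0.15898729 m^3, so 0.056705469 m^3 = 0.056705469 / 0.15898729 = 0.35666667 bbl ≈ 0.3567 bbl (4 s.f.).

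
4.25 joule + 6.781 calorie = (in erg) 4.25 joule = 4.25 J. 1 calorie = 4.184 J, so 6.781 calorie = 6.781 * 4.184 = 28.371704 J. Sum: 4.25 + 28.371704 = 32.621704 J. 1 erg = 1e-07 J, so 32.621704 J = 32.621704 / 1e-07 = 3.2621704e+08 erg ≈ 3.262e+08 erg (4 s.f.). Final answer: 3.262e+08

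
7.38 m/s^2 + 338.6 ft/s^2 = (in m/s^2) 110.6. Check: 7.38 m/s^2 is already in m/s^2. 1 ft/s^2 = 0.3048 m/s^2, so 338.6 ft/s^2 = 338.6 * 0.3048 = 103.20528 m/s^2. Sum: 7.38 + 103.20528 = 110.58528 m/s^2. Result: 110.58528 m/s^2 ≈ 110.6 m/s^2 (4 s.f.).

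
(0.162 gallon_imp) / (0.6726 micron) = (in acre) 0.2706. Check: 1 gallon_imp = 0.00454609 m^3, so 0.162 gallon_imp = 0.162 * 0.00454609 = 0.00073646658 m^3. 1 micron = 1e-06 m, so 0.6726 micron = 0.6726 * 1e-06 = 6.726e-07 m. Combine: 0.00073646658 m^3 / 6.726e-07 m = 1094.9548 m^2. 1 acre = 4046.8564 m^2, so 1094.9548 m^2 = 1094.9548 / 4046.8564 = 0.27056922 acre ≈ 0.2706 acre (4 s.f.).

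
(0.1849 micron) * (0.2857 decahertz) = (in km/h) 1 micron = 1e-06 m, so 0.1849 micron = 0.1849 * 1e-06 = 1.849e-07 m. 1 decahertz = 10 Hz, so 0.2857 decahertz = 0.2857 * 10 = 2.857 Hz. Combine: 1.849e-07 m * 2.857 Hz = 5.282593e-07 m/s. 1 km/h = 0.27777778 m/s, so 5.282593e-07 m/s = 5.282593e-07 / 0.27777778 = 1.9017335e-06 km/h ≈ 1.902e-06 km/h (4 s.f.). Final answer: 1.902e-06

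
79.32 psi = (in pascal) 1 psi = 6894.7573 Pa, so 79.32 psi = 79.32 * 6894.7573 = 546892.15 Pa. 546892.15 Pa = 546892.15 pascal ≈ 5.469e+05 pascal (4 s.f.). Final answer: 5.469e+05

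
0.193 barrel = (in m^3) 1 barrel = 0.15898729 m^3, so 0.193 barrel = 0.193 * 0.15898729 = 0.030684548 m^3. Result: 0.030684548 m^3 ≈ 0.03068 m^3 (4 s.f.). Final answer: 0.03068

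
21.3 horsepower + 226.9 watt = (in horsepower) 1 horsepower = 745.69987 W, so 21.3 horsepower = 21.3 * 745.69987 = 15883.407 W. 226.9 watt = 226.9 W. Sum: 15883.407 + 226.9 = 16110.307 W. 1 horsepower = 745.69987 W, so 16110.307 W = 16110.307 / 745.69987 = 21.604278 horsepower ≈ 21.6 horsepower (4 s.f.). Final answer: 21.6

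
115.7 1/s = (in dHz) 115.7 1/s = 115.7 Hz. 1 dHz = 0.1 Hz, so 115.7 Hz = 115.7 / 0.1 = 1157 dHz. Final answer: 1157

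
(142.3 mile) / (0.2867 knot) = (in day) 17.97. Check: 1 mile = 1609.344 m, so 142.3 mile = 142.3 * 1609.344 = 229009.65 m. 1 knot = 0.51444444 m/s, so 0.2867 knot = 0.2867 * 0.51444444 = 0.14749122 m/s. Combine: 229009.65 m / 0.14749122 m/s = 1552700.2 s. 1 day = 86400 s, so 1552700.2 s = 1552700.2 / 86400 = 17.971067 day ≈ 17.97 day (4 s.f.).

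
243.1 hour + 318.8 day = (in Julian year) 0.9006. Check: 1 hour = 3600 s, so 243.1 hour = 243.1 * 3600 = 875160 s. 1 day = 86400 s, so 318.8 day = 318.8 * 86400 = 27544320 s. Sum: 875160 + 27544320 = 28419480 s. 1 Julian year = 31557600 s, so 28419480 s = 28419480 / 31557600 = 0.90055898 Julian year ≈ 0.9006 Julian year (4 s.f.).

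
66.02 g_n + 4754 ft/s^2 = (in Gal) 1 g_n = 9.80665 m/s^2, so 66.02 g_n = 66.02 * 9.80665 = 647.43503 m/s^2. 1 ft/s^2 = 0.3048 m/s^2, so 4754 ft/s^2 = 4754 * 0.3048 = 1449.0192 m/s^2. Sum: 647.43503 + 1449.0192 = 2096.4542 m/s^2. 1 Gal = 0.01 m/s^2, so 2096.4542 m/s^2 = 2096.4542 / 0.01 = 209645.42 Gal ≈ 2.096e+05 Gal (4 s.f.). Final answer: 2.096e+05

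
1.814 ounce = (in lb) 0.1134. Check: 1 ounce = 0.028349523 kg, so 1.814 ounce = 1.814 * 0.028349523 = 0.051426035 kg. 1 lb = 0.45359237 kg, so 0.051426035 kg = 0.051426035 / 0.45359237 = 0.113375 lb ≈ 0.1134 lb (4 s.f.).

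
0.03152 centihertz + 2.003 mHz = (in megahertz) 1 centihertz = 0.01 Hz, so 0.03152 centihertz = 0.03152 * 0.01 = 0.0003152 Hz. 1 mHz = 0.001 Hz, so 2.003 mHz = 2.003 * 0.001 = 0.002003 Hz. Sum: 0.0003152 + 0.002003 = 0.0023182 Hz. 1 megahertz = 1000000 Hz, so 0.0023182 Hz = 0.0023182 / 1000000 = 2.3182e-09 megahertz ≈ 2.318e-09 megahertz (4 s.f.). Final answer: 2.318e-09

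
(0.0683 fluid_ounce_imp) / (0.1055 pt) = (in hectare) 1 fluid_ounce_imp = 2.8413063e-05 m^3, so 0.0683 fluid_ounce_imp = 0.0683 * 2.8413063e-05 = 1.9406122e-06 m^3. 1 pt = 0.00035277778 m, so 0.1055 pt = 0.1055 * 0.00035277778 = 3.7218056e-05 m. Combine: 1.9406122e-06 m^3 / 3.7218056e-05 m = 0.052141686 m^2. 1 hectare = 10000 m^2, so 0.052141686 m^2 = 0.052141686 / 10000 = 5.2141686e-06 hectare ≈ 5.214e-06 hectare (4 s.f.). Final answer: 5.214e-06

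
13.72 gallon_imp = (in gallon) 16.48. Check: 1 gallon_imp = 0.00454609 m^3, so 13.72 gallon_imp = 13.72 * 0.00454609 = 0.062372355 m^3. 1 gallon = 0.0037854118 m^3, so 0.062372355 m^3 = 0.062372355 / 0.0037854118 = 16.477033 gallon ≈ 16.48 gallon (4 s.f.).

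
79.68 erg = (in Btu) 1 erg = 1e-07 J, so 79.68 erg = 79.68 * 1e-07 = 7.968e-06 J. 1 Btu = 1055.0559 J, so 7.968e-06 J = 7.968e-06 / 1055.0559 = 7.5522068e-09 Btu ≈ 7.552e-09 Btu (4 s.f.). Final answer: 7.552e-09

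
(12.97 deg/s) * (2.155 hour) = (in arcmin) 1 deg/s = 0.017453293 rad/s, so 12.97 deg/s = 12.97 * 0.017453293 = 0.2263692 rad/s. 1 hour = 3600 s, so 2.155 hour = 2.155 * 3600 = 7758 s. Combine: 0.2263692 rad/s * 7758 s = 1756.1723 rad. 1 arcmin = 0.00029088821 rad, so 1756.1723 rad = 1756.1723 / 0.00029088821 = 6037275.6 arcmin ≈ 6.037e+06 arcmin (4 s.f.). Final answer: 6.037e+06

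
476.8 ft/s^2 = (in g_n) 1 ft/s^2 = 0.3048 m/s^2, so 476.8 ft/s^2 = 476.8 * 0.3048 = 145.32864 m/s^2. 1 g_n = 9.80665 m/s^2, so 145.32864 m/s^2 = 145.32864 / 9.80665 = 14.819397 g_n ≈ 14.82 g_n (4 s.f.). Final answer: 14.82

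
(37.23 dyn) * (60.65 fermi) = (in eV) 1 dyn = 1e-05 N, so 37.23 dyn = 37.23 * 1e-05 = 0.0003723 N. 1 fermi = 1e-15 m, so 60.65 fermi = 60.65 * 1e-15 = 6.065e-14 m. Combine: 0.0003723 N * 6.065e-14 m = 2.2579995e-17 J. 1 eV = 1.6021766e-19 J, so 2.2579995e-17 J = 2.2579995e-17 / 1.6021766e-19 = 140.93324 eV ≈ 140.9 eV (4 s.f.). Final answer: 140.9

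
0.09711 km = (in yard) 1 km = 1000 m, so 0.09711 km = 0.09711 * 1000 = 97.11 m. 1 yard = 0.9144 m, so 97.11 m = 97.11 / 0.9144 = 106.20079 yard ≈ 106.2 yard (4 s.f.). Final answer: 106.2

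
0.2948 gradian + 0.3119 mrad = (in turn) 0.0007866. Check: 1 gradian = 0.015707963 rad, so 0.2948 gradian = 0.2948 * 0.015707963 = 0.0046307076 rad. 1 mrad = 0.001 rad, so 0.3119 mrad = 0.3119 * 0.001 = 0.0003119 rad. Sum: 0.0046307076 + 0.0003119 = 0.0049426076 rad. 1 turn = 6.2831853 rad, so 0.0049426076 rad = 0.0049426076 / 6.2831853 = 0.00078664043 turn ≈ 0.0007866 turn (4 s.f.).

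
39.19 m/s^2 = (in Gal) 3919. Check: 1 Gal = 0.01 m/s^2, so 39.19 m/s^2 = 39.19 / 0.01 = 3919 Gal.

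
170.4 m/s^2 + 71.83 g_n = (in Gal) 8.748e+04. Check: 170.4 m/s^2 is already in m/s^2. 1 g_n = 9.80665 m/s^2, so 71.83 g_n = 71.83 * 9.80665 = 704.41167 m/s^2. Sum: 170.4 + 704.41167 = 874.81167 m/s^2. 1 Gal = 0.01 m/s^2, so 874.81167 m/s^2 = 874.81167 / 0.01 = 87481.167 Gal ≈ 8.748e+04 Gal (4 s.f.).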